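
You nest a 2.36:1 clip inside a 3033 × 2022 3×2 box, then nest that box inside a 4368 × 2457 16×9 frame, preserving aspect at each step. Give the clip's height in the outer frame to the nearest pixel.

Inside the 3033×2022 canvas the clip is width-limited at 3033.00 × 1285.17.
Second fit — the 3×2 canvas into 4368×2457 spans the height: 3685.50 × 2457.00 (×1.2151 from 3033×2022).
Applying the same ×1.2151: 1285.17 → 1561.65.

1562 px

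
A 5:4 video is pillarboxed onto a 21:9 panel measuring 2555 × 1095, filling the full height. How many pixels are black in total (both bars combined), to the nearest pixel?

1298944 pixels

That makes the image 1368.7500 px wide (1095 × 5/4).
Leftover width: 2555 − 1368.7500 = 1186.2500 px.
That's 1186.2500 × 1095 ≈ 1298944 black pixels.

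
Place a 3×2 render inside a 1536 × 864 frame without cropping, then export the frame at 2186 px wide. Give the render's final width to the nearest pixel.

1844 px

At 1536×864 the render is height-limited, so width = 864 × 3/2 ≈ 1296.00 px.
Resizing to 2186 px wide multiplies everything by 1.4232: 1296.00 → 1844.44 px.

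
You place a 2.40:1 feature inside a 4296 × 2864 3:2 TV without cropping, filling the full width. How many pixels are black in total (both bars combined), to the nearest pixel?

The feature is 4296 / 2.400 ≈ 1790.0000 px tall.
Black = 2864 − 1790.0000 = 1074.0000 px.
Across the 4296-px span: 1074.0000 × 4296 ≈ 4613904 px.

4613904 pixels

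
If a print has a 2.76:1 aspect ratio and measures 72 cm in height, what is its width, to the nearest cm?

72 × 2.760 = 198.72.

199 cm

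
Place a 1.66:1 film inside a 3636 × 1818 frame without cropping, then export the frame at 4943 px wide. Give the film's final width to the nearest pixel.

In the 3636×1818 frame the film fills the height: width = 1818 × 1.660 ≈ 3017.88 px.
The frame scales by 4943/3636 = 1.3595; 3017.88 × 1.3595 ≈ 4102.69 px.

4103 px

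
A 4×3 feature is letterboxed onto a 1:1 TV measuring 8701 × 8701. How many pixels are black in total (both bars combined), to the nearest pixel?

4×3 is wider than 1:1, so it spans the full width.
Content height = 8701 × 3/4 ≈ 6525.7500 px.
Black = 8701 − 6525.7500 = 2175.2500 px.
Bar area = 2175.2500 × 8701 ≈ 18926850 px.

18926850 pixels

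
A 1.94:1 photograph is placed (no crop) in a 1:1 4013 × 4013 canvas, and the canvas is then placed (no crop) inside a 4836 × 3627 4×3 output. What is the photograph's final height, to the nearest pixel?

1870 px

Inside the 4013×4013 canvas the photograph is width-limited at 4013.00 × 2068.56.
The 1:1 canvas is height-limited in 4836×3627, giving 3627.00 × 3627.00; scale factor 0.9038.
Applying the same ×0.9038: 2068.56 → 1869.59.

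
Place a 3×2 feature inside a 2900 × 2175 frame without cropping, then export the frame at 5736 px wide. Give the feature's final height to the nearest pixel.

In the 2900×2175 frame the feature fills the width: height = 2900 × 2/3 ≈ 1933.33 px.
Resizing to 5736 px wide multiplies everything by 1.9779: 1933.33 → 3824.00 px.

3824 px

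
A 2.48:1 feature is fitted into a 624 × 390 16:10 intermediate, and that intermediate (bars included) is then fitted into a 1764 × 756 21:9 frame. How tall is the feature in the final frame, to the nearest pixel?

Inside the 624×390 canvas the feature is width-limited at 624.00 × 251.61.
The 16:10 canvas is height-limited in 1764×756, giving 1209.60 × 756.00; scale factor 1.9385.
Applying the same ×1.9385: 251.61 → 487.74.

488 px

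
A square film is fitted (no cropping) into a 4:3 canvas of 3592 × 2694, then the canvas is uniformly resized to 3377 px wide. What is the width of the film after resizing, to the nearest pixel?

2533 px

At 3592×2694 the film is height-limited, so width = 2694 × 1/1 ≈ 2694.00 px.
Scaling 3592 → 3377 is ×0.9401, so the width becomes 2694.00 × 0.9401 ≈ 2532.75 px.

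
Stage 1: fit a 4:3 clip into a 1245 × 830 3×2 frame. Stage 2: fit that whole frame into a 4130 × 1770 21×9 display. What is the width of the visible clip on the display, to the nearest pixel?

First fit — 4:3 into 1245×830 spans the height: 1106.67 × 830.00.
Second fit — the 3×2 canvas into 4130×1770 spans the height: 2655.00 × 1770.00 (×2.1325 from 1245×830).
Applying the same ×2.1325: 1106.67 → 2360.00.

2360 px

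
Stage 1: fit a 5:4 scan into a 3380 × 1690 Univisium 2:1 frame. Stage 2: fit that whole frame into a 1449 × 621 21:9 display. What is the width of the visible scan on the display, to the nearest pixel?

776 px

5:4 in 3380×1690: fills the height, so the scan is 2112.50 × 1690.00.
Univisium 2:1 in 1449×621: fills the height, so the intermediate becomes 1242.00 × 621.00 — a scale of ×0.3675.
The scan scales with it: width 2112.50 × 0.3675 ≈ 776.25.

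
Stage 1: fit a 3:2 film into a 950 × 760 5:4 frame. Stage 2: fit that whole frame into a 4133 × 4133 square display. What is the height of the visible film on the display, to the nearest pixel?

Inside the 950×760 canvas the film is width-limited at 950.00 × 633.33.
The 5:4 canvas is width-limited in 4133×4133, giving 4133.00 × 3306.40; scale factor 4.3505.
Applying the same ×4.3505: 633.33 → 2755.33.

2755 px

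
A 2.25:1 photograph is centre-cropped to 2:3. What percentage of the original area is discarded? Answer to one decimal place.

70.4%

2:3 is narrower than 2.25:1, so the crop keeps the full height and trims the width.
Area ratio = (0.667)/(2.250) = 29.63%; the remaining 70.37% is cropped out.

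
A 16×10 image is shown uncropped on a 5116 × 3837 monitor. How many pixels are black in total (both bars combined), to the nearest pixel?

3271682 pixels

Since 1.600 > 1.333, the image is width-limited.
Content height = 5116 × 10/16 ≈ 3197.5000 px.
3837 − 3197.5000 = 639.5000 px of bars.
That's 639.5000 × 5116 ≈ 3271682 black pixels.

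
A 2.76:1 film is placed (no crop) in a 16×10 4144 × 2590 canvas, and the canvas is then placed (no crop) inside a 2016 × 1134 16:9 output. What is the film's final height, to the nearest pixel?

First fit — 2.76:1 into 4144×2590 spans the width: 4144.00 × 1501.45.
16×10 in 2016×1134: fills the height, so the intermediate becomes 1814.40 × 1134.00 — a scale of ×0.4378.
So the film's height is 1501.45 × 0.4378 ≈ 657.39.

657 px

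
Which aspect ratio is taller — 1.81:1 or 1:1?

1.81 and 1; 1.81 > 1. The smaller width-to-height ratio is the taller frame.

1:1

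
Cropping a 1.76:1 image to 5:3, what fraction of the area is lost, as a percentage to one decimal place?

The height stays; only width is cut (since 5:3 is narrower than 1.76:1).
Fraction kept = (1.667)/(1.760) ≈ 94.70%, so 5.30% is lost.

5.3%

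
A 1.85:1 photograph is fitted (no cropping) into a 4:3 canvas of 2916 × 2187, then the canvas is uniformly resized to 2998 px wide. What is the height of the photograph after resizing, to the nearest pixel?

Fitted into 2916×2187, the photograph spans the width; its height is 2916 / 1.850 ≈ 1576.22 px.
The frame scales by 2998/2916 = 1.0281; 1576.22 × 1.0281 ≈ 1620.54 px.

1621 px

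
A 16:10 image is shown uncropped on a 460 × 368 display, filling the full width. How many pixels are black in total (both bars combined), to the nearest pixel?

37030 pixels

The image is 460 × 10/16 ≈ 287.5000 px tall.
Black = 368 − 287.5000 = 80.5000 px.
That's 80.5000 × 460 ≈ 37030 black pixels.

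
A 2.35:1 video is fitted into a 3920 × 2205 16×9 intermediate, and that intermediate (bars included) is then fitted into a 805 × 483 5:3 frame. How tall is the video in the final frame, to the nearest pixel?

343 px

2.35:1 in 3920×2205: fills the width, so the video is 3920.00 × 1668.09.
Second fit — the 16×9 canvas into 805×483 spans the width: 805.00 × 452.81 (×0.2054 from 3920×2205).
So the video's height is 1668.09 × 0.2054 ≈ 342.55.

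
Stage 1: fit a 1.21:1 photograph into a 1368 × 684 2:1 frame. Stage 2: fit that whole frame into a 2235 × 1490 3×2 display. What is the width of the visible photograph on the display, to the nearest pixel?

1352 px

1.21:1 in 1368×684: fills the height, so the photograph is 827.64 × 684.00.
Second fit — the 2:1 canvas into 2235×1490 spans the width: 2235.00 × 1117.50 (×1.6338 from 1368×684).
The photograph scales with it: width 827.64 × 1.6338 ≈ 1352.17.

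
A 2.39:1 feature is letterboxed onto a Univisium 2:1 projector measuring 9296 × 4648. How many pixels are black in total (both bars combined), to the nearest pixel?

7050646 pixels

Since 2.390 > 2.000, the feature is width-limited.
Content height = 9296 / 2.390 ≈ 3889.5397 px.
Black = 4648 − 3889.5397 = 758.4603 px.
That's 758.4603 × 9296 ≈ 7050646 black pixels.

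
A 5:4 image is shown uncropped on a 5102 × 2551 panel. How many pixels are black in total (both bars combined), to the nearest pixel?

4880701 pixels

5:4 is narrower than 2:1, so it spans the full height.
The image is 2551 × 5/4 ≈ 3188.7500 px wide.
Leftover width: 5102 − 3188.7500 = 1913.2500 px.
Across the 2551-px span: 1913.2500 × 2551 ≈ 4880701 px.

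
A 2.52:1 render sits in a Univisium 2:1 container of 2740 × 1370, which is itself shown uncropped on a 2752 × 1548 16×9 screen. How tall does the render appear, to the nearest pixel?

1092 px

2.52:1 in 2740×1370: fills the width, so the render is 2740.00 × 1087.30.
The Univisium 2:1 canvas is width-limited in 2752×1548, giving 2752.00 × 1376.00; scale factor 1.0044.
So the render's height is 1087.30 × 1.0044 ≈ 1092.06.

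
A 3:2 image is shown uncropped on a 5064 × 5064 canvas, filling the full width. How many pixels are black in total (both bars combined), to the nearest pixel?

The image is 5064 × 2/3 ≈ 3376.0000 px tall.
5064 − 3376.0000 = 1688.0000 px of bars.
Across the 5064-px span: 1688.0000 × 5064 ≈ 8548032 px.

8548032 pixels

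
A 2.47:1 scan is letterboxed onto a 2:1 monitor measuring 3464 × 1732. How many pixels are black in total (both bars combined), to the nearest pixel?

1141633 pixels

Since 2.470 > 2.000, the scan is width-limited.
That makes the image 1402.4291 px tall (3464 / 2.470).
Leftover height: 1732 − 1402.4291 = 329.5709 px.
That's 329.5709 × 3464 ≈ 1141633 black pixels.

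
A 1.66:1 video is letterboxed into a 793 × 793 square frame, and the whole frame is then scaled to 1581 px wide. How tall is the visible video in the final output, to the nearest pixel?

At 793×793 the video is width-limited, so height = 793 / 1.660 ≈ 477.71 px.
Resizing to 1581 px wide multiplies everything by 1.9937: 477.71 → 952.41 px.

952 px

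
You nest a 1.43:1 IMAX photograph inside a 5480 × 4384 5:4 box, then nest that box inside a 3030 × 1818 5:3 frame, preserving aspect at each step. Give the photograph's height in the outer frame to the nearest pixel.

1589 px

Inside the 5480×4384 canvas the photograph is width-limited at 5480.00 × 3832.17.
5:4 in 3030×1818: fills the height, so the intermediate becomes 2272.50 × 1818.00 — a scale of ×0.4147.
Applying the same ×0.4147: 3832.17 → 1589.16.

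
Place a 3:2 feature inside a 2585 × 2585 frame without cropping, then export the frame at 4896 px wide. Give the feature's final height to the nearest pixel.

In the 2585×2585 frame the feature fills the width: height = 2585 × 2/3 ≈ 1723.33 px.
Resizing to 4896 px wide multiplies everything by 1.8940: 1723.33 → 3264.00 px.

3264 px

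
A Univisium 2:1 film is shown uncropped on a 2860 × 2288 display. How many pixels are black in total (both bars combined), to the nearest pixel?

Univisium 2:1 (2.000) > 5:4 (1.250), so the film fills the width.
That makes the image 1430.0000 px tall (2860 × 1/2).
2288 − 1430.0000 = 858.0000 px of bars.
That's 858.0000 × 2860 ≈ 2453880 black pixels.

2453880 pixels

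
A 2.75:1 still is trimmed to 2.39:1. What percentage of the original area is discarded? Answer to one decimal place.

13.1%

Going from 2.75:1 to 2.39:1 means cutting width while keeping height.
Area ratio = (2.390)/(2.750) = 86.91%; the remaining 13.09% is cropped out.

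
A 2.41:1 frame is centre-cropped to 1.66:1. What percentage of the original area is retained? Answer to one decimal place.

68.9%

1.66:1 is narrower than 2.41:1, so the crop keeps the full height and trims the width.
Fraction kept = (1.660)/(2.410) ≈ 68.88%.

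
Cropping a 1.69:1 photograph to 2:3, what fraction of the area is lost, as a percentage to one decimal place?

Going from 1.69:1 to 2:3 means cutting width while keeping height.
(0.667)/(1.690) ≈ 0.394 of the area survives, leaving 60.55% discarded.

60.6%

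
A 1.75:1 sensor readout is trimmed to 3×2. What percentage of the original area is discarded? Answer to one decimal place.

14.3%

Going from 1.75:1 to 3×2 means cutting width while keeping height.
Area ratio = (1.500)/(1.750) = 85.71%; the remaining 14.29% is cropped out.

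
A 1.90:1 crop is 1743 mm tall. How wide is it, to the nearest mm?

3312 mm

1743 × 1.900 = 3311.70.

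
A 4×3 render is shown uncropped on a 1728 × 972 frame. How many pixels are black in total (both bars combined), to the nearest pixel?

419904 pixels

Since 1.333 < 1.778, the render is height-limited.
The render is 972 × 4/3 ≈ 1296.0000 px wide.
Leftover width: 1728 − 1296.0000 = 432.0000 px.
That's 432.0000 × 972 ≈ 419904 black pixels.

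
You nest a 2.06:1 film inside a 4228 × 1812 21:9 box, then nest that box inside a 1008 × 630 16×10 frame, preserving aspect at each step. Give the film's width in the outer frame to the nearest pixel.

First fit — 2.06:1 into 4228×1812 spans the height: 3732.72 × 1812.00.
The 21:9 canvas is width-limited in 1008×630, giving 1008.00 × 432.00; scale factor 0.2384.
The film scales with it: width 3732.72 × 0.2384 ≈ 889.92.

890 px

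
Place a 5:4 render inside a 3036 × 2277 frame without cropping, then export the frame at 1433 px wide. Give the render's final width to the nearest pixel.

1343 px

In the 3036×2277 frame the render fills the height: width = 2277 × 5/4 ≈ 2846.25 px.
Scaling 3036 → 1433 is ×0.4720, so the width becomes 2846.25 × 0.4720 ≈ 1343.44 px.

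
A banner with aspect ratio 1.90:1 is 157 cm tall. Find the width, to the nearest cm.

298 cm

157 × 1.900 = 298.30.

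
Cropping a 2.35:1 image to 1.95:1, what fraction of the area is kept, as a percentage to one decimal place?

1.95:1 is narrower than 2.35:1, so the crop keeps the full height and trims the width.
Fraction kept = (1.950)/(2.350) ≈ 82.98%.

83.0%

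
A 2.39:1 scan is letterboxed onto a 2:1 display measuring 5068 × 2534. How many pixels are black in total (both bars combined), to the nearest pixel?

2095607 pixels

2.39:1 (2.390) > 2:1 (2.000), so the scan fills the width.
That makes the image 2120.5021 px tall (5068 / 2.390).
2534 − 2120.5021 = 413.4979 px of bars.
Bar area = 413.4979 × 5068 ≈ 2095607 px.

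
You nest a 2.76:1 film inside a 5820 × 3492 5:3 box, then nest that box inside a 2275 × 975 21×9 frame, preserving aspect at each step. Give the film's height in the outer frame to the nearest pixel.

589 px

Inside the 5820×3492 canvas the film is width-limited at 5820.00 × 2108.70.
Second fit — the 5:3 canvas into 2275×975 spans the height: 1625.00 × 975.00 (×0.2792 from 5820×3492).
So the film's height is 2108.70 × 0.2792 ≈ 588.77.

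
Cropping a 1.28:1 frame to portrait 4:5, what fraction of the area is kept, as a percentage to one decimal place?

The height stays; only width is cut (since portrait 4:5 is narrower than 1.28:1).
(0.800)/(1.280) ≈ 0.625 of the area survives.

62.5%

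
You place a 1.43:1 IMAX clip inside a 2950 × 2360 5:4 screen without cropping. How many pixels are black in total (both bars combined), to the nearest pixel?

1.43:1 IMAX is wider than 5:4, so it spans the full width.
The clip is 2950 / 1.430 ≈ 2062.9371 px tall.
2360 − 2062.9371 = 297.0629 px of bars.
Across the 2950-px span: 297.0629 × 2950 ≈ 876336 px.

876336 pixels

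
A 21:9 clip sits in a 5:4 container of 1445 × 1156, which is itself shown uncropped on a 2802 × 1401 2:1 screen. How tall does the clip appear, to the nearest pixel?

First fit — 21:9 into 1445×1156 spans the width: 1445.00 × 619.29.
Second fit — the 5:4 canvas into 2802×1401 spans the height: 1751.25 × 1401.00 (×1.2119 from 1445×1156).
Applying the same ×1.2119: 619.29 → 750.54.

751 px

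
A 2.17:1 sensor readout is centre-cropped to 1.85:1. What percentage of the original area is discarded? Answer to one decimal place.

The height stays; only width is cut (since 1.85:1 is narrower than 2.17:1).
(1.850)/(2.170) ≈ 0.853 of the area survives, leaving 14.75% discarded.

14.7%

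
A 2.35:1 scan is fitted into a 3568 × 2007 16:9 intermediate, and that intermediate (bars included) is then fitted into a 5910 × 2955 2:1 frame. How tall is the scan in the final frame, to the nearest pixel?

2235 px

First fit — 2.35:1 into 3568×2007 spans the width: 3568.00 × 1518.30.
Second fit — the 16:9 canvas into 5910×2955 spans the height: 5253.33 × 2955.00 (×1.4723 from 3568×2007).
Applying the same ×1.4723: 1518.30 → 2235.46.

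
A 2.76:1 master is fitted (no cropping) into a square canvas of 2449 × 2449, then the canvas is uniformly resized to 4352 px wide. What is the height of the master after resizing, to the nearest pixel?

Fitted into 2449×2449, the master spans the width; its height is 2449 / 2.760 ≈ 887.32 px.
Resizing to 4352 px wide multiplies everything by 1.7771: 887.32 → 1576.81 px.

1577 px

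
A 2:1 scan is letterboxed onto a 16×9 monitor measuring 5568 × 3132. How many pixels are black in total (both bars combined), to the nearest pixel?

1937664 pixels

2:1 is wider than 16×9, so it spans the full width.
The scan is 5568 × 1/2 ≈ 2784.0000 px tall.
Leftover height: 3132 − 2784.0000 = 348.0000 px.
That's 348.0000 × 5568 ≈ 1937664 black pixels.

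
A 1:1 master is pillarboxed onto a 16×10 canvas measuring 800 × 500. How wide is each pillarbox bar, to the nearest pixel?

1:1 is narrower than 16×10, so it spans the full height.
The master is 500 × 1/1 ≈ 500.00 px wide.
Leftover width: 800 − 500.00 = 300.00 px → 150.00 each side.

150 px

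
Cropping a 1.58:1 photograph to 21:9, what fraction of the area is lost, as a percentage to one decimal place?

Going from 1.58:1 to 21:9 means cutting height while keeping width.
Area ratio = (1.580)/(2.333) = 67.71%; the remaining 32.29% is cropped out.

32.3%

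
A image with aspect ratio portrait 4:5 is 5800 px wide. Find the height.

At portrait 4:5, 5800 × 5/4 ≈ 7250.

7250 px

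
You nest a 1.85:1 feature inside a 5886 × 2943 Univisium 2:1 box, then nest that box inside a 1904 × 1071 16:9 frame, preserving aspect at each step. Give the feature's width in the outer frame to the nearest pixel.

1761 px

Inside the 5886×2943 canvas the feature is height-limited at 5444.55 × 2943.00.
The Univisium 2:1 canvas is width-limited in 1904×1071, giving 1904.00 × 952.00; scale factor 0.3235.
The feature scales with it: width 5444.55 × 0.3235 ≈ 1761.20.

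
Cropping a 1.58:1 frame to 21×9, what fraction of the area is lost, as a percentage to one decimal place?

32.3%

21×9 is wider than 1.58:1, so the crop keeps the full width and trims the height.
Area ratio = (1.580)/(2.333) = 67.71%; the remaining 32.29% is cropped out.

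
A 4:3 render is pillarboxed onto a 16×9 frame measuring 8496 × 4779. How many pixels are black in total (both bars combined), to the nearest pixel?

4:3 is narrower than 16×9, so it spans the full height.
The render is 4779 × 4/3 ≈ 6372.0000 px wide.
Black = 8496 − 6372.0000 = 2124.0000 px.
Bar area = 2124.0000 × 4779 ≈ 10150596 px.

10150596 pixels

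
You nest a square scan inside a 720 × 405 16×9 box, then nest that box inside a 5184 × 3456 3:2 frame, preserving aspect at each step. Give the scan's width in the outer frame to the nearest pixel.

First fit — square into 720×405 spans the height: 405.00 × 405.00.
The 16×9 canvas is width-limited in 5184×3456, giving 5184.00 × 2916.00; scale factor 7.2000.
Applying the same ×7.2000: 405.00 → 2916.00.

2916 px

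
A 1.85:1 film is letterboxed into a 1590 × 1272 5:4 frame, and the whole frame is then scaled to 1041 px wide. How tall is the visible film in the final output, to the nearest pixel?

At 1590×1272 the film is width-limited, so height = 1590 / 1.850 ≈ 859.46 px.
Resizing to 1041 px wide multiplies everything by 0.6547: 859.46 → 562.70 px.

563 px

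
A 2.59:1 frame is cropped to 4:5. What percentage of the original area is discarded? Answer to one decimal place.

Going from 2.59:1 to 4:5 means cutting width while keeping height.
(0.800)/(2.590) ≈ 0.309 of the area survives, leaving 69.11% discarded.

69.1%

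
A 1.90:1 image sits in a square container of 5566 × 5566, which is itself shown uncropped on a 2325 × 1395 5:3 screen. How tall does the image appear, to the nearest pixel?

734 px

First fit — 1.90:1 into 5566×5566 spans the width: 5566.00 × 2929.47.
square in 2325×1395: fills the height, so the intermediate becomes 1395.00 × 1395.00 — a scale of ×0.2506.
Applying the same ×0.2506: 2929.47 → 734.21.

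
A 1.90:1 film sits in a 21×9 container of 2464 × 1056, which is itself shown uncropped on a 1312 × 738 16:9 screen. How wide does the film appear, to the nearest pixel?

1068 px

1.90:1 in 2464×1056: fills the height, so the film is 2006.40 × 1056.00.
Second fit — the 21×9 canvas into 1312×738 spans the width: 1312.00 × 562.29 (×0.5325 from 2464×1056).
Applying the same ×0.5325: 2006.40 → 1068.34.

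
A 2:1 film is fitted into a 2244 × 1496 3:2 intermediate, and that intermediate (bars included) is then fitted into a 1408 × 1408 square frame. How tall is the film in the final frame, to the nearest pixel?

Inside the 2244×1496 canvas the film is width-limited at 2244.00 × 1122.00.
3:2 in 1408×1408: fills the width, so the intermediate becomes 1408.00 × 938.67 — a scale of ×0.6275.
The film scales with it: height 1122.00 × 0.6275 ≈ 704.00.

704 px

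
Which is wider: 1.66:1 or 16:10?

1.66:1

1.66 and 16:10 = 1.6; 1.66 > 1.6.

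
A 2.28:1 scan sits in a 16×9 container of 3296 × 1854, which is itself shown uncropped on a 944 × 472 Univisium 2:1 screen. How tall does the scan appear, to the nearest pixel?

368 px

First fit — 2.28:1 into 3296×1854 spans the width: 3296.00 × 1445.61.
16×9 in 944×472: fills the height, so the intermediate becomes 839.11 × 472.00 — a scale of ×0.2546.
Applying the same ×0.2546: 1445.61 → 368.03.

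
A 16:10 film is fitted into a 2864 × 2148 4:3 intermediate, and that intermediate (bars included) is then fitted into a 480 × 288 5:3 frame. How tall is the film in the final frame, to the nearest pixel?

240 px

First fit — 16:10 into 2864×2148 spans the width: 2864.00 × 1790.00.
4:3 in 480×288: fills the height, so the intermediate becomes 384.00 × 288.00 — a scale of ×0.1341.
So the film's height is 1790.00 × 0.1341 ≈ 240.00.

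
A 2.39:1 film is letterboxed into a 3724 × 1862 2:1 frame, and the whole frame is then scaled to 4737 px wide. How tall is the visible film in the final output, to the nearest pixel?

At 3724×1862 the film is width-limited, so height = 3724 / 2.390 ≈ 1558.16 px.
Scaling 3724 → 4737 is ×1.2720, so the height becomes 1558.16 × 1.2720 ≈ 1982.01 px.

1982 px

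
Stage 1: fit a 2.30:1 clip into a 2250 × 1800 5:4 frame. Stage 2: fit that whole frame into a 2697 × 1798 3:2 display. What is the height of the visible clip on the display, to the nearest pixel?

977 px

2.30:1 in 2250×1800: fills the width, so the clip is 2250.00 × 978.26.
Second fit — the 5:4 canvas into 2697×1798 spans the height: 2247.50 × 1798.00 (×0.9989 from 2250×1800).
So the clip's height is 978.26 × 0.9989 ≈ 977.17.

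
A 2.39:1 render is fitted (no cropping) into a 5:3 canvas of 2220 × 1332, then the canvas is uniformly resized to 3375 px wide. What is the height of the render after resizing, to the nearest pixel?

In the 2220×1332 frame the render fills the width: height = 2220 / 2.390 ≈ 928.87 px.
Resizing to 3375 px wide multiplies everything by 1.5203: 928.87 → 1412.13 px.

1412 px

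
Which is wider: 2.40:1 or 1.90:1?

2.4 and 1.9; 2.4 > 1.9.

2.40:1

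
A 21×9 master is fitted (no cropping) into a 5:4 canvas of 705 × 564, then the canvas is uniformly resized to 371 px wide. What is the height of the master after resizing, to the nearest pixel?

159 px

Fitted into 705×564, the master spans the width; its height is 705 × 9/21 ≈ 302.14 px.
The frame scales by 371/705 = 0.5262; 302.14 × 0.5262 ≈ 159.00 px.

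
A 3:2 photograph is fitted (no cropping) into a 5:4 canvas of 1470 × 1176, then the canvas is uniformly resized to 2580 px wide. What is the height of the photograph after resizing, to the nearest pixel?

1720 px

In the 1470×1176 frame the photograph fills the width: height = 1470 × 2/3 ≈ 980.00 px.
The frame scales by 2580/1470 = 1.7551; 980.00 × 1.7551 ≈ 1720.00 px.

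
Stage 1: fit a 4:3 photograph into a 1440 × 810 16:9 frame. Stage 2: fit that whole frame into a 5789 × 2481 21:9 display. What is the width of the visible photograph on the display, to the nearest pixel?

3308 px

4:3 in 1440×810: fills the height, so the photograph is 1080.00 × 810.00.
Second fit — the 16:9 canvas into 5789×2481 spans the height: 4410.67 × 2481.00 (×3.0630 from 1440×810).
Applying the same ×3.0630: 1080.00 → 3308.00.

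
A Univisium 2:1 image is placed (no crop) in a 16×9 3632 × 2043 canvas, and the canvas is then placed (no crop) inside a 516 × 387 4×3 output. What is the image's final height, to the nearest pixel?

Inside the 3632×2043 canvas the image is width-limited at 3632.00 × 1816.00.
Second fit — the 16×9 canvas into 516×387 spans the width: 516.00 × 290.25 (×0.1421 from 3632×2043).
So the image's height is 1816.00 × 0.1421 ≈ 258.00.

258 px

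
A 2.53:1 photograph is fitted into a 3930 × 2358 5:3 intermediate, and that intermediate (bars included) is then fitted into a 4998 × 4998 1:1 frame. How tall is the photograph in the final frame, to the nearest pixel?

Inside the 3930×2358 canvas the photograph is width-limited at 3930.00 × 1553.36.
Second fit — the 5:3 canvas into 4998×4998 spans the width: 4998.00 × 2998.80 (×1.2718 from 3930×2358).
So the photograph's height is 1553.36 × 1.2718 ≈ 1975.49.

1975 px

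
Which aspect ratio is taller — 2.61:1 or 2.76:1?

2.61:1

2.61 and 2.76; 2.76 > 2.61. The smaller width-to-height ratio is the taller frame.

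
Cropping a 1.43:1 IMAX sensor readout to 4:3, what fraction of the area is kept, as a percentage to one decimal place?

93.2%

The height stays; only width is cut (since 4:3 is narrower than 1.43:1 IMAX).
(1.333)/(1.430) ≈ 0.932 of the area survives.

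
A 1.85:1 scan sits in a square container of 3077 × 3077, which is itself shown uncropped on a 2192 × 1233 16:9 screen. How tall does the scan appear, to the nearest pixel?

1.85:1 in 3077×3077: fills the width, so the scan is 3077.00 × 1663.24.
The square canvas is height-limited in 2192×1233, giving 1233.00 × 1233.00; scale factor 0.4007.
The scan scales with it: height 1663.24 × 0.4007 ≈ 666.49.

666 px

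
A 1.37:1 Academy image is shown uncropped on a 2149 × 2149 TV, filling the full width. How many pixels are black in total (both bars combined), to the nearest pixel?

That makes the image 1568.6131 px tall (2149 / 1.370).
2149 − 1568.6131 = 580.3869 px of bars.
Across the 2149-px span: 580.3869 × 2149 ≈ 1247251 px.

1247251 pixels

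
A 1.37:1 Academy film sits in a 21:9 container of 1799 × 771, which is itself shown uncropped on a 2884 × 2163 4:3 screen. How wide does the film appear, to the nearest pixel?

Inside the 1799×771 canvas the film is height-limited at 1056.27 × 771.00.
Second fit — the 21:9 canvas into 2884×2163 spans the width: 2884.00 × 1236.00 (×1.6031 from 1799×771).
So the film's width is 1056.27 × 1.6031 ≈ 1693.32.

1693 px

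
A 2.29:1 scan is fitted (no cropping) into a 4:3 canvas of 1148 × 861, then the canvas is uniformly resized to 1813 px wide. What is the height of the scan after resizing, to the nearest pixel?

In the 1148×861 frame the scan fills the width: height = 1148 / 2.290 ≈ 501.31 px.
The frame scales by 1813/1148 = 1.5793; 501.31 × 1.5793 ≈ 791.70 px.

792 px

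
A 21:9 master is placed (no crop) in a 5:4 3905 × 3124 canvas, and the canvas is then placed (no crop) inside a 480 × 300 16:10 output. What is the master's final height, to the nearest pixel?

161 px

First fit — 21:9 into 3905×3124 spans the width: 3905.00 × 1673.57.
Second fit — the 5:4 canvas into 480×300 spans the height: 375.00 × 300.00 (×0.0960 from 3905×3124).
The master scales with it: height 1673.57 × 0.0960 ≈ 160.71.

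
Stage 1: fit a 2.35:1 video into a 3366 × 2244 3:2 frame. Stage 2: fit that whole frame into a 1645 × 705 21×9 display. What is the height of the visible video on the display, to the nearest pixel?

450 px

First fit — 2.35:1 into 3366×2244 spans the width: 3366.00 × 1432.34.
3:2 in 1645×705: fills the height, so the intermediate becomes 1057.50 × 705.00 — a scale of ×0.3142.
Applying the same ×0.3142: 1432.34 → 450.00.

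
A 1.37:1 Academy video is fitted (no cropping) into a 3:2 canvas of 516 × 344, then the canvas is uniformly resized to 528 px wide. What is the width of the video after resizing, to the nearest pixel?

At 516×344 the video is height-limited, so width = 344 × 1.370 ≈ 471.28 px.
Scaling 516 → 528 is ×1.0233, so the width becomes 471.28 × 1.0233 ≈ 482.24 px.

482 px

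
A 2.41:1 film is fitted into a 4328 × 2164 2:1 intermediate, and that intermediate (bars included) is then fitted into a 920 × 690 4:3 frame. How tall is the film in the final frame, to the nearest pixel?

Inside the 4328×2164 canvas the film is width-limited at 4328.00 × 1795.85.
2:1 in 920×690: fills the width, so the intermediate becomes 920.00 × 460.00 — a scale of ×0.2126.
The film scales with it: height 1795.85 × 0.2126 ≈ 381.74.

382 px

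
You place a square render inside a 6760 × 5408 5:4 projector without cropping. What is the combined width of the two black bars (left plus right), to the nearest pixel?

Since 1.000 < 1.250, the render is height-limited.
That makes the image 5408.00 px wide (5408 × 1/1).
6760 − 5408.00 = 1352.00 px of bars.

1352 px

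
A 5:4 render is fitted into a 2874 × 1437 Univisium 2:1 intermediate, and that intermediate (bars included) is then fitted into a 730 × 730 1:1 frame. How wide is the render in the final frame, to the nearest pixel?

456 px

Inside the 2874×1437 canvas the render is height-limited at 1796.25 × 1437.00.
Second fit — the Univisium 2:1 canvas into 730×730 spans the width: 730.00 × 365.00 (×0.2540 from 2874×1437).
So the render's width is 1796.25 × 0.2540 ≈ 456.25.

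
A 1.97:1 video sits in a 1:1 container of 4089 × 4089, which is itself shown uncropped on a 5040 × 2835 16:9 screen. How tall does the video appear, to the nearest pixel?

1.97:1 in 4089×4089: fills the width, so the video is 4089.00 × 2075.63.
The 1:1 canvas is height-limited in 5040×2835, giving 2835.00 × 2835.00; scale factor 0.6933.
So the video's height is 2075.63 × 0.6933 ≈ 1439.09.

1439 px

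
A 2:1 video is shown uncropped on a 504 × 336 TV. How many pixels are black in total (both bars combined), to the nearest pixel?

42336 pixels

2:1 is wider than 3:2, so it spans the full width.
The video is 504 × 1/2 ≈ 252.0000 px tall.
Leftover height: 336 − 252.0000 = 84.0000 px.
That's 84.0000 × 504 ≈ 42336 black pixels.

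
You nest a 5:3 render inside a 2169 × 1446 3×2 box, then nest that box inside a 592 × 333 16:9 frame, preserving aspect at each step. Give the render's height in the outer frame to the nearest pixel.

300 px

Inside the 2169×1446 canvas the render is width-limited at 2169.00 × 1301.40.
Second fit — the 3×2 canvas into 592×333 spans the height: 499.50 × 333.00 (×0.2303 from 2169×1446).
Applying the same ×0.2303: 1301.40 → 299.70.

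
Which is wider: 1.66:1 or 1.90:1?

1.66 and 1.9; 1.9 > 1.66.

1.90:1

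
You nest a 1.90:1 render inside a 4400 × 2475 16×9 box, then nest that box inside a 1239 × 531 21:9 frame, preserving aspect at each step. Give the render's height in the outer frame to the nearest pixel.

First fit — 1.90:1 into 4400×2475 spans the width: 4400.00 × 2315.79.
Second fit — the 16×9 canvas into 1239×531 spans the height: 944.00 × 531.00 (×0.2145 from 4400×2475).
Applying the same ×0.2145: 2315.79 → 496.84.

497 px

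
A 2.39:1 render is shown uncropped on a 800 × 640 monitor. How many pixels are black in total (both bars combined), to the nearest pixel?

Since 2.390 > 1.250, the render is width-limited.
Content height = 800 / 2.390 ≈ 334.7280 px.
640 − 334.7280 = 305.2720 px of bars.
That's 305.2720 × 800 ≈ 244218 black pixels.

244218 pixels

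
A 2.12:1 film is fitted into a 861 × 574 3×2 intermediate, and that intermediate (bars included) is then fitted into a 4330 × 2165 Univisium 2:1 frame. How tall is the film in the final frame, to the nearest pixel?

2.12:1 in 861×574: fills the width, so the film is 861.00 × 406.13.
Second fit — the 3×2 canvas into 4330×2165 spans the height: 3247.50 × 2165.00 (×3.7718 from 861×574).
The film scales with it: height 406.13 × 3.7718 ≈ 1531.84.

1532 px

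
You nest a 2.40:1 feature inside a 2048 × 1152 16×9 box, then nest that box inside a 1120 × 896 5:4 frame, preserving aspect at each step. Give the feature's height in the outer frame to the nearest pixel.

First fit — 2.40:1 into 2048×1152 spans the width: 2048.00 × 853.33.
The 16×9 canvas is width-limited in 1120×896, giving 1120.00 × 630.00; scale factor 0.5469.
Applying the same ×0.5469: 853.33 → 466.67.

467 px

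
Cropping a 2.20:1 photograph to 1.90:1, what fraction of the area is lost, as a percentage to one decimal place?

13.6%

1.90:1 is narrower than 2.20:1, so the crop keeps the full height and trims the width.
(1.900)/(2.200) ≈ 0.864 of the area survives, leaving 13.64% discarded.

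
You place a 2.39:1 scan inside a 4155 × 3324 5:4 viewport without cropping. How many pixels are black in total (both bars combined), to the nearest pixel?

Since 2.390 > 1.250, the scan is width-limited.
The scan is 4155 / 2.390 ≈ 1738.4937 px tall.
3324 − 1738.4937 = 1585.5063 px of bars.
That's 1585.5063 × 4155 ≈ 6587779 black pixels.

6587779 pixels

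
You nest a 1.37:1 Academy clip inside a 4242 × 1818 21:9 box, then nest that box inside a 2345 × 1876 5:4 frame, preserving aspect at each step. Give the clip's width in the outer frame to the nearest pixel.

1.37:1 Academy in 4242×1818: fills the height, so the clip is 2490.66 × 1818.00.
Second fit — the 21:9 canvas into 2345×1876 spans the width: 2345.00 × 1005.00 (×0.5528 from 4242×1818).
The clip scales with it: width 2490.66 × 0.5528 ≈ 1376.85.

1377 px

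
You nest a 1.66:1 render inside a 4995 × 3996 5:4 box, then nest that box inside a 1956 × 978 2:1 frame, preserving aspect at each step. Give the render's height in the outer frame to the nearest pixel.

736 px

1.66:1 in 4995×3996: fills the width, so the render is 4995.00 × 3009.04.
Second fit — the 5:4 canvas into 1956×978 spans the height: 1222.50 × 978.00 (×0.2447 from 4995×3996).
So the render's height is 3009.04 × 0.2447 ≈ 736.45.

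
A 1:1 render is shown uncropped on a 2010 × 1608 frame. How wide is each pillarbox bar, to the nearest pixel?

201 px

1:1 is narrower than 5:4, so it spans the full height.
The render is 1608 × 1/1 ≈ 1608.00 px wide.
2010 − 1608.00 = 402.00 px of bars (201.00 each).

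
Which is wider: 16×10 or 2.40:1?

16×10 = 1.6 and 2.4; 2.4 > 1.6.

2.40:1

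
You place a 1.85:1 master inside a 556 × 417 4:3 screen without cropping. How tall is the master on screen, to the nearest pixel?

301 px

Since 1.850 > 1.333, the master is width-limited.
The master is 556 / 1.850 ≈ 300.54 px tall.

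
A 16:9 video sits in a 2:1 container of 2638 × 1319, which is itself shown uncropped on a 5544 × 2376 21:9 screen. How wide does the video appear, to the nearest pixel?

First fit — 16:9 into 2638×1319 spans the height: 2344.89 × 1319.00.
2:1 in 5544×2376: fills the height, so the intermediate becomes 4752.00 × 2376.00 — a scale of ×1.8014.
The video scales with it: width 2344.89 × 1.8014 ≈ 4224.00.

4224 px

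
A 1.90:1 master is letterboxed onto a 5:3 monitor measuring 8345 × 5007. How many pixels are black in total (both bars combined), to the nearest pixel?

1.90:1 (1.900) > 5:3 (1.667), so the master fills the width.
That makes the image 4392.1053 px tall (8345 / 1.900).
5007 − 4392.1053 = 614.8947 px of bars.
Across the 8345-px span: 614.8947 × 8345 ≈ 5131297 px.

5131297 pixels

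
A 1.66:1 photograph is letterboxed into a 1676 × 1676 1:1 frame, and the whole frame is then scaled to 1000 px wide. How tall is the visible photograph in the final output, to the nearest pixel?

602 px

At 1676×1676 the photograph is width-limited, so height = 1676 / 1.660 ≈ 1009.64 px.
The frame scales by 1000/1676 = 0.5967; 1009.64 × 0.5967 ≈ 602.41 px.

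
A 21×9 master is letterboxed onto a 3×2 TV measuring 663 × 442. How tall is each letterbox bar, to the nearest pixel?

79 px

Since 2.333 > 1.500, the master is width-limited.
The master is 663 × 9/21 ≈ 284.14 px tall.
Leftover height: 442 − 284.14 = 157.86 px → 78.93 each side.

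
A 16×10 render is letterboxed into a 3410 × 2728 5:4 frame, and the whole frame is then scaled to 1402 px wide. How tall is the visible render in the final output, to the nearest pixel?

876 px

Fitted into 3410×2728, the render spans the width; its height is 3410 × 10/16 ≈ 2131.25 px.
The frame scales by 1402/3410 = 0.4111; 2131.25 × 0.4111 ≈ 876.25 px.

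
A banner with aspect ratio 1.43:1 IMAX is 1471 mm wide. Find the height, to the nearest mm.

1471 / 1.430 = 1028.67.

1029 mm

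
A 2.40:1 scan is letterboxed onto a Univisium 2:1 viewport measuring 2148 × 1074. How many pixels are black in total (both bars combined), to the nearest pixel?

2.40:1 (2.400) > Univisium 2:1 (2.000), so the scan fills the width.
Content height = 2148 / 2.400 ≈ 895.0000 px.
Black = 1074 − 895.0000 = 179.0000 px.
That's 179.0000 × 2148 ≈ 384492 black pixels.

384492 pixels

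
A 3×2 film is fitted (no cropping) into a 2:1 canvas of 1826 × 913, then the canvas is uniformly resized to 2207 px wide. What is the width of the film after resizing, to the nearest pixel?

In the 1826×913 frame the film fills the height: width = 913 × 3/2 ≈ 1369.50 px.
The frame scales by 2207/1826 = 1.2087; 1369.50 × 1.2087 ≈ 1655.25 px.

1655 px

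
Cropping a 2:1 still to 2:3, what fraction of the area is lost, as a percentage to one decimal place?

66.7%

The height stays; only width is cut (since 2:3 is narrower than 2:1).
Area ratio = (0.667)/(2.000) = 33.33%; the remaining 66.67% is cropped out.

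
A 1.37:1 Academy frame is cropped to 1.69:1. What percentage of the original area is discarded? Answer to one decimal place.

Going from 1.37:1 Academy to 1.69:1 means cutting height while keeping width.
(1.370)/(1.690) ≈ 0.811 of the area survives, leaving 18.93% discarded.

18.9%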